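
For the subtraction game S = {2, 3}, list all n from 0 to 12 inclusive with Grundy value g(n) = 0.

Grundy values for subtraction set {2, 3}:
g(0) = mex{} = 0
g(1) = mex{} = 0
g(2) = mex{0} = 1
g(3) = mex{0} = 1
g(4) = mex{0,1} = 2
g(5) = mex{1} = 0
g(6) = mex{1,2} = 0
g(7) = mex{0,2} = 1
g(8) = mex{0} = 1
g(9) = mex{0,1} = 2
g(10) = mex{1} = 0
g(11) = mex{1,2} = 0
g(12) = mex{0,2} = 1
The P-positions (g = 0) in 0..12 are 0, 1, 5, 6, 10, 11.

0, 1, 5, 6, 10, 11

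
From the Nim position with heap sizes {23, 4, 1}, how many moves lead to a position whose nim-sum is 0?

1

Write each in binary and XOR column by column:
  10111  (23)
  00100  (4)
  00001  (1)
  -----
  10010  (18)
The overall nim-sum is X = 18. A heap of size p has a winning move iff p XOR X < p (reduce it to p XOR X).
  23: 23 XOR 18 = 5 < 23 — winning move (to 5).
  4: 4 XOR 18 = 22 ≥ 4 — no move.
  1: 1 XOR 18 = 19 ≥ 1 — no move.
That gives 1 winning move.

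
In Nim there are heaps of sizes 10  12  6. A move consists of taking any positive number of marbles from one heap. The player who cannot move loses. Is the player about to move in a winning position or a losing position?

Nim-sum: 10 ⊕ 12 ⊕ 6 = 0.
The nim-sum is 0, so this is a P-position: the player to move is in a losing position under optimal play.

Losing position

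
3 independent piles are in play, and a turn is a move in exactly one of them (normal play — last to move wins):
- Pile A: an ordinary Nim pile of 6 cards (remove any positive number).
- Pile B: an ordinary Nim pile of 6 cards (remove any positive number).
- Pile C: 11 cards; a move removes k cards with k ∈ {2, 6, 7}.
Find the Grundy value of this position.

1

Pile A is a plain Nim pile of size 6, so its Grundy value is 6.
Pile B is a plain Nim pile of size 6, so its Grundy value is 6.
Build the Grundy sequence for pile C with g(k) = mex{g(k−s) : s ∈ {2, 6, 7}, s ≤ k}:
g(0) = mex{} = 0
g(1) = mex{} = 0
g(2) = mex{0} = 1
g(3) = mex{0} = 1
g(4) = mex{1} = 0
g(5) = mex{1} = 0
g(6) = mex{0} = 1
g(7) = mex{0} = 1
g(8) = mex{0,1} = 2
g(9) = mex{1} = 0
g(10) = mex{0,1,2} = 3
g(11) = mex{0} = 1
So g(11) = 1.
By the Sprague-Grundy theorem, the Grundy value of a sum of independent games is the XOR of the component values.
Combined value = 6 XOR 6 XOR 1 = 1.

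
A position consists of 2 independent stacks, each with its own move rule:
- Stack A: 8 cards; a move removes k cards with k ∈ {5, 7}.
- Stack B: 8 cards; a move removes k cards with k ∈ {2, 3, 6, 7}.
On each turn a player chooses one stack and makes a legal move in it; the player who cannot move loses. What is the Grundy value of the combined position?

Grundy values for stack A (subtraction set {5, 7}):
k:     0  1  2  3  4  5  6  7  8
g(k):  0  0  0  0  0  1  1  1  1
So g(8) = 1.
Grundy values for stack B (subtraction set {2, 3, 6, 7}):
g(0) = mex{} = 0
g(1) = mex{} = 0
g(2) = mex{0} = 1
g(3) = mex{0} = 1
g(4) = mex{0,1} = 2
g(5) = mex{1} = 0
g(6) = mex{0,1,2} = 3
g(7) = mex{0,2} = 1
g(8) = mex{0,1,3} = 2
So g(8) = 2.
By the Sprague-Grundy theorem, the Grundy value of a sum of independent games is the XOR of the component values.
Combined value = 1 XOR 2 = 3.

3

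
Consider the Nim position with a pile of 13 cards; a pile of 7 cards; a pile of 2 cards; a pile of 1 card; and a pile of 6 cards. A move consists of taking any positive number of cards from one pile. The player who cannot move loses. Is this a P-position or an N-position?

N-position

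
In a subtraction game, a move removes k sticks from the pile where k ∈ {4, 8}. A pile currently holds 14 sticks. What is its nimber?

0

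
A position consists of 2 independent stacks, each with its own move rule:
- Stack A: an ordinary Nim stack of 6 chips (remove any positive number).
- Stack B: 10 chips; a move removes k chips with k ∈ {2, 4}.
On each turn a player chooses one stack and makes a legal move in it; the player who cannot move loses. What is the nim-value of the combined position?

4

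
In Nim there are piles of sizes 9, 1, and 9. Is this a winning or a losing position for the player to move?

Bitwise XOR of the heap sizes:
  1001  (9)
  0001  (1)
  1001  (9)
  ----
  0001  (1)
The nim-sum is 1 ≠ 0, so this is an N-position: the player to move can win.

Winning position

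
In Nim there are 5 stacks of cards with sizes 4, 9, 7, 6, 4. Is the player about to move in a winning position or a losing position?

Winning position

Compute the nim-sum pairwise:
4 XOR 9 = 13
13 XOR 7 = 10
10 XOR 6 = 12
12 XOR 4 = 8
The nim-sum is 8 ≠ 0, so this is an N-position: the player to move can win.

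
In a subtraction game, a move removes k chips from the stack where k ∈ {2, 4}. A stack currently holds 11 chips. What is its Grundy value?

2

Build the Grundy sequence with g(k) = mex{g(k−s) : s ∈ {2, 4}, s ≤ k}:
g(0) = mex{} = 0
g(1) = mex{} = 0
g(2) = mex{0} = 1
g(3) = mex{0} = 1
g(4) = mex{0,1} = 2
g(5) = mex{0,1} = 2
g(6) = mex{1,2} = 0
g(7) = mex{1,2} = 0
g(8) = mex{0,2} = 1
g(9) = mex{0,2} = 1
g(10) = mex{0,1} = 2
g(11) = mex{0,1} = 2
So g(11) = 2.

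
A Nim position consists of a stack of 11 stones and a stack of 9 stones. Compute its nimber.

2

In binary:
  1011  (11)
  1001  (9)
  ----
  0010  (2)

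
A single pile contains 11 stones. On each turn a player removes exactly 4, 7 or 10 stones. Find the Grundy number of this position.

2

Grundy values for subtraction set {4, 7, 10}:
k:     0  1  2  3  4  5  6  7  8  9 10 11
g(k):  0  0  0  0  1  1  1  1  2  2  2  2
So g(11) = 2.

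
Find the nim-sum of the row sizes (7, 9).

14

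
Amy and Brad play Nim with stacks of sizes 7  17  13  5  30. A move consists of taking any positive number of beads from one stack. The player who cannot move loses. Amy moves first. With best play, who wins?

Bitwise XOR of the heap sizes:
  00111  (7)
  10001  (17)
  01101  (13)
  00101  (5)
  11110  (30)
  -----
  00000  (0)
The nim-sum is 0, so this is a P-position: the player to move is in a losing position under optimal play; Amy is about to move from it and so loses — Brad wins.

Brad wins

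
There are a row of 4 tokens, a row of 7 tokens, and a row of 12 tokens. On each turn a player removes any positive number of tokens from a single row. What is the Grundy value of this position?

Compute the nim-sum pairwise:
4 ^ 7 = 3
3 ^ 12 = 15

15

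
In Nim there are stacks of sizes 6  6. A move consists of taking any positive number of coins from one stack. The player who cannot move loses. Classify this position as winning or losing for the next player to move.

Losing position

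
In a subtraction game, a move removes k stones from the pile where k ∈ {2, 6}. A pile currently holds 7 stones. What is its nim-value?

1

Compute g(0), g(1), … for moves {2, 6}:
k:     0  1  2  3  4  5  6  7
g(k):  0  0  1  1  0  0  1  1
So g(7) = 1.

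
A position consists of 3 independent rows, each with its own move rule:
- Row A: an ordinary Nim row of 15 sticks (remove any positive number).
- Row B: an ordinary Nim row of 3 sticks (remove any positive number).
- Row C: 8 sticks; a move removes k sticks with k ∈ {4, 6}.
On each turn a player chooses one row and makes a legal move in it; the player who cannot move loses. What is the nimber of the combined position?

14

Row A is a plain Nim row of size 15, so its Grundy value is 15.
Row B is a plain Nim row of size 3, so its Grundy value is 3.
Grundy values for row C (subtraction set {4, 6}):
k:     0  1  2  3  4  5  6  7  8
g(k):  0  0  0  0  1  1  1  1  2
So g(8) = 2.
By the Sprague-Grundy theorem, the Grundy value of a sum of independent games is the XOR of the component values.
Combined value = 15 XOR 3 XOR 2 = 14.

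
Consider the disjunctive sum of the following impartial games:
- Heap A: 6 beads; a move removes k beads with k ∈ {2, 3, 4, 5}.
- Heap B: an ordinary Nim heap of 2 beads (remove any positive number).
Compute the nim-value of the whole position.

Grundy values for heap A (subtraction set {2, 3, 4, 5}):
k:     0  1  2  3  4  5  6
g(k):  0  0  1  1  2  2  3
So g(6) = 3.
Heap B is a plain Nim heap of size 2, so its Grundy value is 2.
By the Sprague-Grundy theorem, the Grundy value of a sum of independent games is the XOR of the component values.
Combined value = 3 XOR 2 = 1.

1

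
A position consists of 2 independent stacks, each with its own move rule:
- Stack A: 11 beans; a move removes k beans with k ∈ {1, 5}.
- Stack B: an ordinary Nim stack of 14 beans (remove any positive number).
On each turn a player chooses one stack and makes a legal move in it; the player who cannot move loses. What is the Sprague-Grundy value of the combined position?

15

For stack A, compute g(0), g(1), … with moves {1, 5}:
k:     0  1  2  3  4  5  6  7  8  9 10 11
g(k):  0  1  0  1  0  1  0  1  0  1  0  1
So g(11) = 1.
Stack B is a plain Nim stack of size 14, so its Grundy value is 14.
The value of a disjunctive sum is the nim-sum of the parts.
Combined value = 1 ⊕ 14 = 15.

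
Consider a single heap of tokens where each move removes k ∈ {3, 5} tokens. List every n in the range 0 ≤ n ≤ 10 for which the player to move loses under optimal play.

0, 1, 2, 8, 9, 10

Build the Grundy sequence with g(k) = mex{g(k−s) : s ∈ {3, 5}, s ≤ k}:
g(0) = mex{} = 0
g(1) = mex{} = 0
g(2) = mex{} = 0
g(3) = mex{0} = 1
g(4) = mex{0} = 1
g(5) = mex{0} = 1
g(6) = mex{0,1} = 2
g(7) = mex{0,1} = 2
g(8) = mex{1} = 0
g(9) = mex{1,2} = 0
g(10) = mex{1,2} = 0
The P-positions (g = 0) in 0..10 are 0, 1, 2, 8, 9, 10.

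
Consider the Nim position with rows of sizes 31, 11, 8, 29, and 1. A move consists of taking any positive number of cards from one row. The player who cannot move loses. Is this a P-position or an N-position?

Bitwise XOR of the heap sizes:
  11111  (31)
  01011  (11)
  01000  (8)
  11101  (29)
  00001  (1)
  -----
  00000  (0)
The nim-sum is 0, so this is a P-position: the player to move is in a losing position under optimal play.

P-position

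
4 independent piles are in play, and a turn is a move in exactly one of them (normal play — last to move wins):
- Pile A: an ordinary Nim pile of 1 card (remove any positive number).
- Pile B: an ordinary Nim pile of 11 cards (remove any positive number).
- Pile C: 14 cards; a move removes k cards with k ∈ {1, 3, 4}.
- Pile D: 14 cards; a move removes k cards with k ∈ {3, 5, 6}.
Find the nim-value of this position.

11

Pile A is a plain Nim pile of size 1, so its Grundy value is 1.
Pile B is a plain Nim pile of size 11, so its Grundy value is 11.
For pile C, compute g(0), g(1), … with moves {1, 3, 4}:
k:     0  1  2  3  4  5  6  7  8  9 10 11 12 13 14
g(k):  0  1  0  1  2  3  2  0  1  0  1  2  3  2  0
So g(14) = 0.
For pile D, compute g(0), g(1), … with moves {3, 5, 6}:
k:     0  1  2  3  4  5  6  7  8  9 10 11 12 13 14
g(k):  0  0  0  1  1  1  2  2  2  0  0  0  1  1  1
So g(14) = 1.
By the Sprague-Grundy theorem, the Grundy value of a sum of independent games is the XOR of the component values.
Combined value = 1 ⊕ 11 ⊕ 0 ⊕ 1 = 11.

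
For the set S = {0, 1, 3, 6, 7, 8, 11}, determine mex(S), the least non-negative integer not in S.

The values 0, 1 are all present; 2 is the first non-negative integer missing from the set.

2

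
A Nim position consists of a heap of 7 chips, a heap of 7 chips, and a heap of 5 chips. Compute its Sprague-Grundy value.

5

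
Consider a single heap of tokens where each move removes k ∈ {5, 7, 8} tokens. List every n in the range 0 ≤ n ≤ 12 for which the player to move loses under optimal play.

Grundy values for subtraction set {5, 7, 8}:
g(0) = mex{} = 0
g(1) = mex{} = 0
g(2) = mex{} = 0
g(3) = mex{} = 0
g(4) = mex{} = 0
g(5) = mex{0} = 1
g(6) = mex{0} = 1
g(7) = mex{0} = 1
g(8) = mex{0} = 1
g(9) = mex{0} = 1
g(10) = mex{0,1} = 2
g(11) = mex{0,1} = 2
g(12) = mex{0,1} = 2
The P-positions (g = 0) in 0..12 are 0, 1, 2, 3, 4.

0, 1, 2, 3, 4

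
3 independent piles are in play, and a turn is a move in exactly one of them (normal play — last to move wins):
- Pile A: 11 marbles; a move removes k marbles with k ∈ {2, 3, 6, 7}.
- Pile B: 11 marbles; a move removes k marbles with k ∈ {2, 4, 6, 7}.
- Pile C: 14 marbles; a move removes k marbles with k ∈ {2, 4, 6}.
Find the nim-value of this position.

3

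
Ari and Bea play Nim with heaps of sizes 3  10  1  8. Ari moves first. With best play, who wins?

Compute the nim-sum pairwise:
3 ^ 10 = 9
9 ^ 1 = 8
8 ^ 8 = 0
The nim-sum is 0, so this is a P-position: the player to move is in a losing position under optimal play; Ari is about to move from it and so loses — Bea wins.

Bea wins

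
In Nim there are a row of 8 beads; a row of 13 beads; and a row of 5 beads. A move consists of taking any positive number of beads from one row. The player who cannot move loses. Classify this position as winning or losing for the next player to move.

In binary:
  1000  (8)
  1101  (13)
  0101  (5)
  ----
  0000  (0)
The nim-sum is 0, so this is a P-position: the player to move is in a losing position under optimal play.

Losing position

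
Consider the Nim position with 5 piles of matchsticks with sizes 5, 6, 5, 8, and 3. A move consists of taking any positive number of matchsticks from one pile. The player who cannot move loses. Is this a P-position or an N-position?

N-position

Nim-sum: 5 ^ 6 ^ 5 ^ 8 ^ 3 = 13.
The nim-sum is 13 ≠ 0, so this is an N-position: the player to move can win.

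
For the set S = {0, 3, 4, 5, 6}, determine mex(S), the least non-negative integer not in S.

0 is in the set but 1 is not, so the mex is 1.

1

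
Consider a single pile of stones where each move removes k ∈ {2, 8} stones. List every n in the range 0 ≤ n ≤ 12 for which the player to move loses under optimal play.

Compute g(0), g(1), … for moves {2, 8}:
g(0) = mex{} = 0
g(1) = mex{} = 0
g(2) = mex{0} = 1
g(3) = mex{0} = 1
g(4) = mex{1} = 0
g(5) = mex{1} = 0
g(6) = mex{0} = 1
g(7) = mex{0} = 1
g(8) = mex{0,1} = 2
g(9) = mex{0,1} = 2
g(10) = mex{1,2} = 0
g(11) = mex{1,2} = 0
g(12) = mex{0} = 1
The P-positions (g = 0) in 0..12 are 0, 1, 4, 5, 10, 11.

0, 1, 4, 5, 10, 11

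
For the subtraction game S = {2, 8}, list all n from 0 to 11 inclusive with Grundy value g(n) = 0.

0, 1, 4, 5, 10, 11

Grundy values for subtraction set {2, 8}:
k:     0  1  2  3  4  5  6  7  8  9 10 11
g(k):  0  0  1  1  0  0  1  1  2  2  0  0
The P-positions (g = 0) in 0..11 are 0, 1, 4, 5, 10, 11.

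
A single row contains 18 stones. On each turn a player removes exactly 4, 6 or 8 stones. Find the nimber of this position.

Grundy values for subtraction set {4, 6, 8}:
k:     0  1  2  3  4  5  6  7  8  9 10 11 12 13 14 15 16 17 18
g(k):  0  0  0  0  1  1  1  1  2  2  2  2  0  0  0  0  1  1  1
So g(18) = 1.

1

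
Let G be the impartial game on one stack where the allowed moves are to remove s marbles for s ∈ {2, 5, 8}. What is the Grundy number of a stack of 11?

Build the Grundy sequence with g(k) = mex{g(k−s) : s ∈ {2, 5, 8}, s ≤ k}:
k:     0  1  2  3  4  5  6  7  8  9 10 11
g(k):  0  0  1  1  0  2  1  0  2  1  0  0
So g(11) = 0.

0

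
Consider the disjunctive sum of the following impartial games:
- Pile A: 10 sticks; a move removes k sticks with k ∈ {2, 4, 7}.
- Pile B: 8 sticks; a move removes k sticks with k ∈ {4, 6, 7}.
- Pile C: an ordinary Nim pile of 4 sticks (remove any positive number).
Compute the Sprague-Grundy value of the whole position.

4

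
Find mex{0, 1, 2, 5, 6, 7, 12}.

3

The values 0, 1, 2 are all present; 3 is the first non-negative integer missing from the set.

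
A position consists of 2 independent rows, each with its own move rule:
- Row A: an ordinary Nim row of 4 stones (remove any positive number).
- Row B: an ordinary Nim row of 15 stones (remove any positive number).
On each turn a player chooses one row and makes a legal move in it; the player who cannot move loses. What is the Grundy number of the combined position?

11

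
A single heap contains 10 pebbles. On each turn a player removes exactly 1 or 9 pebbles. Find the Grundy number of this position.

0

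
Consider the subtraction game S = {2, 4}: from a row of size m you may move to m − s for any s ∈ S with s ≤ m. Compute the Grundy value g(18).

0

Grundy values for subtraction set {2, 4}:
k:     0  1  2  3  4  5  6  7  8  9 10 11 12 13 14 15 16 17 18
g(k):  0  0  1  1  2  2  0  0  1  1  2  2  0  0  1  1  2  2  0
So g(18) = 0.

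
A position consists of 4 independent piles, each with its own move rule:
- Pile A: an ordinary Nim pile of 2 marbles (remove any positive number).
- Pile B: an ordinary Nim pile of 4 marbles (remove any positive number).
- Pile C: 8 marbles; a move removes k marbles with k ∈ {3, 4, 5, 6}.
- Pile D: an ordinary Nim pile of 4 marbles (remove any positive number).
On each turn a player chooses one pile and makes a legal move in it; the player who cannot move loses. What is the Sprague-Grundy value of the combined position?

0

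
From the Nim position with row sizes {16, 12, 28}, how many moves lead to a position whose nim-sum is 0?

0

Write each in binary and XOR column by column:
  10000  (16)
  01100  (12)
  11100  (28)
  -----
  00000  (0)
The nim-sum is already 0, so every move leaves a nonzero nim-sum — there are no winning moves.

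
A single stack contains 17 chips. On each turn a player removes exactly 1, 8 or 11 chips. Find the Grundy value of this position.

1

Compute g(0), g(1), … for moves {1, 8, 11}:
k:     0  1  2  3  4  5  6  7  8  9 10 11 12 13 14 15 16 17
g(k):  0  1  0  1  0  1  0  1  2  0  1  2  3  2  3  2  0  1
So g(17) = 1.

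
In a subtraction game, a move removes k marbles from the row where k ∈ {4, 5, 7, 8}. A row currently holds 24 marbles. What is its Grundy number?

0

Compute g(0), g(1), … for moves {4, 5, 7, 8}:
k:     0  1  2  3  4  5  6  7  8  9 10 11 12 13 14 15 16 17 18 19 20 21 22 23 24
g(k):  0  0  0  0  1  1  1  1  2  2  2  2  0  0  0  0  1  1  1  1  2  2  2  2  0
So g(24) = 0.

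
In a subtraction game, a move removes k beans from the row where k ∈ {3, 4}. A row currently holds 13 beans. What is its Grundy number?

2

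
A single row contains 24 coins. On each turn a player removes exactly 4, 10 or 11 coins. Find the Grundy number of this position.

Grundy values for subtraction set {4, 10, 11}:
k:     0  1  2  3  4  5  6  7  8  9 10 11 12 13 14 15 16 17 18 19 20 21 22 23 24
g(k):  0  0  0  0  1  1  1  1  0  0  2  2  1  1  3  0  0  0  2  1  1  1  0  0  0
So g(24) = 0.

0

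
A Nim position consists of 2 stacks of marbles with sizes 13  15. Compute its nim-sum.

Nim-sum: 13 ^ 15 = 2.

2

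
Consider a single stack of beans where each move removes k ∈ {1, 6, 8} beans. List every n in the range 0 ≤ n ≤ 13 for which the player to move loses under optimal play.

0, 2, 4, 7, 9, 11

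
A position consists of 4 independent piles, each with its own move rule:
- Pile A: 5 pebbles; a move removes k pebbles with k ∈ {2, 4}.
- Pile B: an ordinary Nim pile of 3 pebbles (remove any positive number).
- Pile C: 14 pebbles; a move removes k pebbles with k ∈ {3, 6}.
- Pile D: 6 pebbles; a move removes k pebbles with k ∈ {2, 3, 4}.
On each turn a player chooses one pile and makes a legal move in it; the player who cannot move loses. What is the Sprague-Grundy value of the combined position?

0

Build the Grundy sequence for pile A with g(k) = mex{g(k−s) : s ∈ {2, 4}, s ≤ k}:
g(0) = mex{} = 0
g(1) = mex{} = 0
g(2) = mex{0} = 1
g(3) = mex{0} = 1
g(4) = mex{0,1} = 2
g(5) = mex{0,1} = 2
So g(5) = 2.
Pile B is a plain Nim pile of size 3, so its Grundy value is 3.
For pile C, compute g(0), g(1), … with moves {3, 6}:
k:     0  1  2  3  4  5  6  7  8  9 10 11 12 13 14
g(k):  0  0  0  1  1  1  2  2  2  0  0  0  1  1  1
So g(14) = 1.
Build the Grundy sequence for pile D with g(k) = mex{g(k−s) : s ∈ {2, 3, 4}, s ≤ k}:
k:     0  1  2  3  4  5  6
g(k):  0  0  1  1  2  2  0
So g(6) = 0.
By the Sprague-Grundy theorem, the Grundy value of a sum of independent games is the XOR of the component values.
Combined value = 2 XOR 3 XOR 1 XOR 0 = 0.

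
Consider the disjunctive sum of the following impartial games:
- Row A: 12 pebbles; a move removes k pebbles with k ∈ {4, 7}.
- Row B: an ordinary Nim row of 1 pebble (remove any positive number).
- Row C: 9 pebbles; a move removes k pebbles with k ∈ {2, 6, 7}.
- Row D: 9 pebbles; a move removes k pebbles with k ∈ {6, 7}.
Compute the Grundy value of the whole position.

0

Build the Grundy sequence for row A with g(k) = mex{g(k−s) : s ∈ {4, 7}, s ≤ k}:
g(0) = mex{} = 0
g(1) = mex{} = 0
g(2) = mex{} = 0
g(3) = mex{} = 0
g(4) = mex{0} = 1
g(5) = mex{0} = 1
g(6) = mex{0} = 1
g(7) = mex{0} = 1
g(8) = mex{0,1} = 2
g(9) = mex{0,1} = 2
g(10) = mex{0,1} = 2
g(11) = mex{1} = 0
g(12) = mex{1,2} = 0
So g(12) = 0.
Row B is a plain Nim row of size 1, so its Grundy value is 1.
Grundy values for row C (subtraction set {2, 6, 7}):
k:     0  1  2  3  4  5  6  7  8  9
g(k):  0  0  1  1  0  0  1  1  2  0
So g(9) = 0.
Build the Grundy sequence for row D with g(k) = mex{g(k−s) : s ∈ {6, 7}, s ≤ k}:
k:     0  1  2  3  4  5  6  7  8  9
g(k):  0  0  0  0  0  0  1  1  1  1
So g(9) = 1.
By the Sprague-Grundy theorem, the Grundy value of a sum of independent games is the XOR of the component values.
Combined value = 0 XOR 1 XOR 0 XOR 1 = 0.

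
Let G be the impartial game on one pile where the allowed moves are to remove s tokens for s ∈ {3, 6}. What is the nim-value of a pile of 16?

2

Grundy values for subtraction set {3, 6}:
k:     0  1  2  3  4  5  6  7  8  9 10 11 12 13 14 15 16
g(k):  0  0  0  1  1  1  2  2  2  0  0  0  1  1  1  2  2
So g(16) = 2.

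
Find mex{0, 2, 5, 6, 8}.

0 is in the set but 1 is not, so the mex is 1.

1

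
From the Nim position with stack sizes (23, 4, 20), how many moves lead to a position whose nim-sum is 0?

Compute the nim-sum pairwise:
23 ^ 4 = 19
19 ^ 20 = 7
The overall nim-sum is X = 7. A stack of size p has a winning move iff p XOR X < p (reduce it to p XOR X).
  23: 23 XOR 7 = 16 < 23 — winning move (to 16).
  4: 4 XOR 7 = 3 < 4 — winning move (to 3).
  20: 20 XOR 7 = 19 < 20 — winning move (to 19).
That gives 3 winning moves.

3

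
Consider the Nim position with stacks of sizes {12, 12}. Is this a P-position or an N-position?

Nim-sum: 12 ^ 12 = 0.
The nim-sum is 0, so this is a P-position: the player to move is in a losing position under optimal play.

P-position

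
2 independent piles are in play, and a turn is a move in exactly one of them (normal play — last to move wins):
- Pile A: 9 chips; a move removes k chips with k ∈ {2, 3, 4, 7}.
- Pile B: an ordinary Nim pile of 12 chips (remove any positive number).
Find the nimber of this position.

8

For pile A, compute g(0), g(1), … with moves {2, 3, 4, 7}:
g(0) = mex{} = 0
g(1) = mex{} = 0
g(2) = mex{0} = 1
g(3) = mex{0} = 1
g(4) = mex{0,1} = 2
g(5) = mex{0,1} = 2
g(6) = mex{1,2} = 0
g(7) = mex{0,1,2} = 3
g(8) = mex{0,2} = 1
g(9) = mex{0,1,2,3} = 4
So g(9) = 4.
Pile B is a plain Nim pile of size 12, so its Grundy value is 12.
The value of a disjunctive sum is the nim-sum of the parts.
Combined value = 4 ⊕ 12 = 8.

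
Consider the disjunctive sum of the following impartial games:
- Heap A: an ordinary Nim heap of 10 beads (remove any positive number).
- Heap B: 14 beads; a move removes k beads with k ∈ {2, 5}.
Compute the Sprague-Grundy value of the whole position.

10

Heap A is a plain Nim heap of size 10, so its Grundy value is 10.
For heap B, compute g(0), g(1), … with moves {2, 5}:
g(0) = mex{} = 0
g(1) = mex{} = 0
g(2) = mex{0} = 1
g(3) = mex{0} = 1
g(4) = mex{1} = 0
g(5) = mex{0,1} = 2
g(6) = mex{0} = 1
g(7) = mex{1,2} = 0
g(8) = mex{1} = 0
g(9) = mex{0} = 1
g(10) = mex{0,2} = 1
g(11) = mex{1} = 0
g(12) = mex{0,1} = 2
g(13) = mex{0} = 1
g(14) = mex{1,2} = 0
So g(14) = 0.
The value of a disjunctive sum is the nim-sum of the parts.
Combined value = 10 XOR 0 = 10.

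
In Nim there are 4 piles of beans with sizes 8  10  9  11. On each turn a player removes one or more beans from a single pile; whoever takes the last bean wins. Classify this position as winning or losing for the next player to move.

Compute the nim-sum pairwise:
8 ^ 10 = 2
2 ^ 9 = 11
11 ^ 11 = 0
The nim-sum is 0, so this is a P-position: the player to move is in a losing position under optimal play.

Losing position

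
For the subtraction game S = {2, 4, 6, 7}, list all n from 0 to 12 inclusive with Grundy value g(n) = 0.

Compute g(0), g(1), … for moves {2, 4, 6, 7}:
g(0) = mex{} = 0
g(1) = mex{} = 0
g(2) = mex{0} = 1
g(3) = mex{0} = 1
g(4) = mex{0,1} = 2
g(5) = mex{0,1} = 2
g(6) = mex{0,1,2} = 3
g(7) = mex{0,1,2} = 3
g(8) = mex{0,1,2,3} = 4
g(9) = mex{1,2,3} = 0
g(10) = mex{1,2,3,4} = 0
g(11) = mex{0,2,3} = 1
g(12) = mex{0,2,3,4} = 1
The P-positions (g = 0) in 0..12 are 0, 1, 9, 10.

0, 1, 9, 10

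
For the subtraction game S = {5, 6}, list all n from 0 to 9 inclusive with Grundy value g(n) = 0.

0, 1, 2, 3, 4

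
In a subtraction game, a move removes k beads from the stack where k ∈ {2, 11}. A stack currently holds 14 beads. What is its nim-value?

0

Compute g(0), g(1), … for moves {2, 11}:
g(0) = mex{} = 0
g(1) = mex{} = 0
g(2) = mex{0} = 1
g(3) = mex{0} = 1
g(4) = mex{1} = 0
g(5) = mex{1} = 0
g(6) = mex{0} = 1
g(7) = mex{0} = 1
g(8) = mex{1} = 0
g(9) = mex{1} = 0
g(10) = mex{0} = 1
g(11) = mex{0} = 1
g(12) = mex{0,1} = 2
g(13) = mex{1} = 0
g(14) = mex{1,2} = 0
So g(14) = 0.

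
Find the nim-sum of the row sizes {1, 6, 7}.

Nim-sum: 1 ^ 6 ^ 7 = 0.

0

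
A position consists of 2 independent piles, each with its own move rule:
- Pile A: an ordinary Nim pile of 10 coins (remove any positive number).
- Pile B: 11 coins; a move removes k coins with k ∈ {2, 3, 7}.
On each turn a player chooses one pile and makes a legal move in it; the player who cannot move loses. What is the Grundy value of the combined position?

10

Pile A is a plain Nim pile of size 10, so its Grundy value is 10.
Grundy values for pile B (subtraction set {2, 3, 7}):
k:     0  1  2  3  4  5  6  7  8  9 10 11
g(k):  0  0  1  1  2  0  0  1  1  2  0  0
So g(11) = 0.
By the Sprague-Grundy theorem, the Grundy value of a sum of independent games is the XOR of the component values.
Combined value = 10 ⊕ 0 = 10.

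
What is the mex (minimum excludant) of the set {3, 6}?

0 is not in the set, so the mex is 0.

0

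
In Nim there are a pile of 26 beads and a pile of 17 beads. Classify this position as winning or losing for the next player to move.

Compute the nim-sum pairwise:
26 ⊕ 17 = 11
The nim-sum is 11 ≠ 0, so this is an N-position: the player to move can win.

Winning position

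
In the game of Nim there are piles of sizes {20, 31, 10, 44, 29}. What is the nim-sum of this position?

Nim-sum: 20 ^ 31 ^ 10 ^ 44 ^ 29 = 48.

48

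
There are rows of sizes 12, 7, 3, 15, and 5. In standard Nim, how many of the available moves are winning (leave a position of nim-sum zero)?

3

Compute the nim-sum pairwise:
12 XOR 7 = 11
11 XOR 3 = 8
8 XOR 15 = 7
7 XOR 5 = 2
The overall nim-sum is X = 2. A row of size p has a winning move iff p XOR X < p (reduce it to p XOR X).
  12: 12 XOR 2 = 14 ≥ 12 — no move.
  7: 7 XOR 2 = 5 < 7 — winning move (to 5).
  3: 3 XOR 2 = 1 < 3 — winning move (to 1).
  15: 15 XOR 2 = 13 < 15 — winning move (to 13).
  5: 5 XOR 2 = 7 ≥ 5 — no move.
That gives 3 winning moves.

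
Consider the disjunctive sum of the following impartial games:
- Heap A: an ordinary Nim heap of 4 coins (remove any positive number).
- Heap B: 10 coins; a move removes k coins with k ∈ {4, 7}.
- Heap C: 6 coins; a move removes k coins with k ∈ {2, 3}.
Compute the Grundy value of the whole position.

6

Heap A is a plain Nim heap of size 4, so its Grundy value is 4.
Grundy values for heap B (subtraction set {4, 7}):
g(0) = mex{} = 0
g(1) = mex{} = 0
g(2) = mex{} = 0
g(3) = mex{} = 0
g(4) = mex{0} = 1
g(5) = mex{0} = 1
g(6) = mex{0} = 1
g(7) = mex{0} = 1
g(8) = mex{0,1} = 2
g(9) = mex{0,1} = 2
g(10) = mex{0,1} = 2
So g(10) = 2.
For heap C, compute g(0), g(1), … with moves {2, 3}:
g(0) = mex{} = 0
g(1) = mex{} = 0
g(2) = mex{0} = 1
g(3) = mex{0} = 1
g(4) = mex{0,1} = 2
g(5) = mex{1} = 0
g(6) = mex{1,2} = 0
So g(6) = 0.
The value of a disjunctive sum is the nim-sum of the parts.
Combined value = 4 XOR 2 XOR 0 = 6.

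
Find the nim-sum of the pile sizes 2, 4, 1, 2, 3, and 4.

2

Compute the nim-sum pairwise:
2 ^ 4 = 6
6 ^ 1 = 7
7 ^ 2 = 5
5 ^ 3 = 6
6 ^ 4 = 2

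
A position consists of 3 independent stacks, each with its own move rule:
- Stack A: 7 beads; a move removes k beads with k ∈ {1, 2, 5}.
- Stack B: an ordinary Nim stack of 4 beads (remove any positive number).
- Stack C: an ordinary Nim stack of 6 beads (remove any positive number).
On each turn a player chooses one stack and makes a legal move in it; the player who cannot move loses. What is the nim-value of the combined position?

3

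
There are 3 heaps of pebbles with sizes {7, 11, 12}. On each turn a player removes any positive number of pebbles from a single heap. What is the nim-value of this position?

Compute the nim-sum pairwise:
7 ^ 11 = 12
12 ^ 12 = 0

0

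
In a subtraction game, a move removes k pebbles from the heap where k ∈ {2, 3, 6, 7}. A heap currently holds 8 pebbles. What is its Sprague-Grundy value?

2

Compute g(0), g(1), … for moves {2, 3, 6, 7}:
k:     0  1  2  3  4  5  6  7  8
g(k):  0  0  1  1  2  0  3  1  2
So g(8) = 2.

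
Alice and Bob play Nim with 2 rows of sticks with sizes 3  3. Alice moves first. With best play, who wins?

In binary:
  11  (3)
  11  (3)
  --
  00  (0)
The nim-sum is 0, so this is a P-position: the player to move is in a losing position under optimal play; Alice is about to move from it and so loses — Bob wins.

Bob wins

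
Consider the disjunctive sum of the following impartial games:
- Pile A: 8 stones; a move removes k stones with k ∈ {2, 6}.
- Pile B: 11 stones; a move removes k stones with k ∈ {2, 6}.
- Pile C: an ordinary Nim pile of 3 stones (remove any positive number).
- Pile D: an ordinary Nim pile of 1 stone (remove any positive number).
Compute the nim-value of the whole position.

3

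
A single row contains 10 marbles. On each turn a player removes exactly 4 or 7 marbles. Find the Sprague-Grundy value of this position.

2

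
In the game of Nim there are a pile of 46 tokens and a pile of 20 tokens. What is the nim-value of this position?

58

Compute the nim-sum pairwise:
46 ^ 20 = 58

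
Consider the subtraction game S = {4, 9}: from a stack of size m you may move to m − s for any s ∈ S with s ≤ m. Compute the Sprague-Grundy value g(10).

Grundy values for subtraction set {4, 9}:
k:     0  1  2  3  4  5  6  7  8  9 10
g(k):  0  0  0  0  1  1  1  1  0  2  2
So g(10) = 2.

2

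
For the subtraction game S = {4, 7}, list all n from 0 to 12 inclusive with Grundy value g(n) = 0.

0, 1, 2, 3, 11, 12

Compute g(0), g(1), … for moves {4, 7}:
g(0) = mex{} = 0
g(1) = mex{} = 0
g(2) = mex{} = 0
g(3) = mex{} = 0
g(4) = mex{0} = 1
g(5) = mex{0} = 1
g(6) = mex{0} = 1
g(7) = mex{0} = 1
g(8) = mex{0,1} = 2
g(9) = mex{0,1} = 2
g(10) = mex{0,1} = 2
g(11) = mex{1} = 0
g(12) = mex{1,2} = 0
The P-positions (g = 0) in 0..12 are 0, 1, 2, 3, 11, 12.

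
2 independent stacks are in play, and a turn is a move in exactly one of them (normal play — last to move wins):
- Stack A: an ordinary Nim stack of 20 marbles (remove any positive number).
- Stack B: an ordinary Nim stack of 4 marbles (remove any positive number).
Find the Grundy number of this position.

16

Stack A is a plain Nim stack of size 20, so its Grundy value is 20.
Stack B is a plain Nim stack of size 4, so its Grundy value is 4.
The value of a disjunctive sum is the nim-sum of the parts.
Combined value = 20 ⊕ 4 = 16.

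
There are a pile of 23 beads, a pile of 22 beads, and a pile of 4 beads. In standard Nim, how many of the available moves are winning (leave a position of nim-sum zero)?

3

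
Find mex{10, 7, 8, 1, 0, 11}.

2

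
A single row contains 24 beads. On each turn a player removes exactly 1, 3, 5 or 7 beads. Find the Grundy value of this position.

0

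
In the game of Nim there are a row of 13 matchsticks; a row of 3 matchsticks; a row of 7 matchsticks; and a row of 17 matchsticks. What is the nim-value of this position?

24

Bitwise XOR of the heap sizes:
  01101  (13)
  00011  (3)
  00111  (7)
  10001  (17)
  -----
  11000  (24)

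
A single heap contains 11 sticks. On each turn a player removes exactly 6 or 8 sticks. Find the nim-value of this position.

1

Grundy values for subtraction set {6, 8}:
k:     0  1  2  3  4  5  6  7  8  9 10 11
g(k):  0  0  0  0  0  0  1  1  1  1  1  1
So g(11) = 1.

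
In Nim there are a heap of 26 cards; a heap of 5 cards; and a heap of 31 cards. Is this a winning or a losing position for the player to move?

Write each in binary and XOR column by column:
  11010  (26)
  00101  (5)
  11111  (31)
  -----
  00000  (0)
The nim-sum is 0, so this is a P-position: the player to move is in a losing position under optimal play.

Losing position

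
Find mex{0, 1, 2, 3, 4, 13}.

5

The values 0, 1, 2, 3, 4 are all present; 5 is the first non-negative integer missing from the set.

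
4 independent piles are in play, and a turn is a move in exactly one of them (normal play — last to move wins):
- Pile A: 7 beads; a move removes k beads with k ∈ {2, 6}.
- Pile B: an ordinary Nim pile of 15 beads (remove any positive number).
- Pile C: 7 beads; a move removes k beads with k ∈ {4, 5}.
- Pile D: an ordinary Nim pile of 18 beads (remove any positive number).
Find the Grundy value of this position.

29

For pile A, compute g(0), g(1), … with moves {2, 6}:
g(0) = mex{} = 0
g(1) = mex{} = 0
g(2) = mex{0} = 1
g(3) = mex{0} = 1
g(4) = mex{1} = 0
g(5) = mex{1} = 0
g(6) = mex{0} = 1
g(7) = mex{0} = 1
So g(7) = 1.
Pile B is a plain Nim pile of size 15, so its Grundy value is 15.
Grundy values for pile C (subtraction set {4, 5}):
k:     0  1  2  3  4  5  6  7
g(k):  0  0  0  0  1  1  1  1
So g(7) = 1.
Pile D is a plain Nim pile of size 18, so its Grundy value is 18.
The value of a disjunctive sum is the nim-sum of the parts.
Combined value = 1 XOR 15 XOR 1 XOR 18 = 29.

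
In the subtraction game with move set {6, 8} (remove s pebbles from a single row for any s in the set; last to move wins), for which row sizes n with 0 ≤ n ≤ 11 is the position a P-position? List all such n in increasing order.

0, 1, 2, 3, 4, 5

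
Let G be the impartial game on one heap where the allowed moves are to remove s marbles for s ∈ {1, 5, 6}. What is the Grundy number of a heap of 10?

Grundy values for subtraction set {1, 5, 6}:
k:     0  1  2  3  4  5  6  7  8  9 10
g(k):  0  1  0  1  0  1  2  3  2  3  2
So g(10) = 2.

2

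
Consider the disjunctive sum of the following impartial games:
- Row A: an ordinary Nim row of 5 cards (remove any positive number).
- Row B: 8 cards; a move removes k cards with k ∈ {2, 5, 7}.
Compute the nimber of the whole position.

7

Row A is a plain Nim row of size 5, so its Grundy value is 5.
Build the Grundy sequence for row B with g(k) = mex{g(k−s) : s ∈ {2, 5, 7}, s ≤ k}:
g(0) = mex{} = 0
g(1) = mex{} = 0
g(2) = mex{0} = 1
g(3) = mex{0} = 1
g(4) = mex{1} = 0
g(5) = mex{0,1} = 2
g(6) = mex{0} = 1
g(7) = mex{0,1,2} = 3
g(8) = mex{0,1} = 2
So g(8) = 2.
By the Sprague-Grundy theorem, the Grundy value of a sum of independent games is the XOR of the component values.
Combined value = 5 ⊕ 2 = 7.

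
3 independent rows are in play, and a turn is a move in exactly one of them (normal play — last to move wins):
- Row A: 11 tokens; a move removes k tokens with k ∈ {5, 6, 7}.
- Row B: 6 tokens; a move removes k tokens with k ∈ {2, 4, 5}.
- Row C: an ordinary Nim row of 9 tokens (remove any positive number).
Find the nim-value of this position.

Grundy values for row A (subtraction set {5, 6, 7}):
g(0) = mex{} = 0
g(1) = mex{} = 0
g(2) = mex{} = 0
g(3) = mex{} = 0
g(4) = mex{} = 0
g(5) = mex{0} = 1
g(6) = mex{0} = 1
g(7) = mex{0} = 1
g(8) = mex{0} = 1
g(9) = mex{0} = 1
g(10) = mex{0,1} = 2
g(11) = mex{0,1} = 2
So g(11) = 2.
Build the Grundy sequence for row B with g(k) = mex{g(k−s) : s ∈ {2, 4, 5}, s ≤ k}:
k:     0  1  2  3  4  5  6
g(k):  0  0  1  1  2  2  3
So g(6) = 3.
Row C is a plain Nim row of size 9, so its Grundy value is 9.
The value of a disjunctive sum is the nim-sum of the parts.
Combined value = 2 ⊕ 3 ⊕ 9 = 8.

8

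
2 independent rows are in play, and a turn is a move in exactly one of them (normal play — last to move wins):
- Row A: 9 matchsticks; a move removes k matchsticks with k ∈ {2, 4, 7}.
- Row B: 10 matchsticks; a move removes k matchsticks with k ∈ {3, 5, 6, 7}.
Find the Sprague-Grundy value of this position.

0

For row A, compute g(0), g(1), … with moves {2, 4, 7}:
k:     0  1  2  3  4  5  6  7  8  9
g(k):  0  0  1  1  2  2  0  3  1  0
So g(9) = 0.
Grundy values for row B (subtraction set {3, 5, 6, 7}):
g(0) = mex{} = 0
g(1) = mex{} = 0
g(2) = mex{} = 0
g(3) = mex{0} = 1
g(4) = mex{0} = 1
g(5) = mex{0} = 1
g(6) = mex{0,1} = 2
g(7) = mex{0,1} = 2
g(8) = mex{0,1} = 2
g(9) = mex{0,1,2} = 3
g(10) = mex{1,2} = 0
So g(10) = 0.
By the Sprague-Grundy theorem, the Grundy value of a sum of independent games is the XOR of the component values.
Combined value = 0 ⊕ 0 = 0.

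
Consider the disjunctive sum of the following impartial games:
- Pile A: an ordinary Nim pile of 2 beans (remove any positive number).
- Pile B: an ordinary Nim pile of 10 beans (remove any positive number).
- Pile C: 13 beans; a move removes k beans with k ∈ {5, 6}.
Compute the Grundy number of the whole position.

Pile A is a plain Nim pile of size 2, so its Grundy value is 2.
Pile B is a plain Nim pile of size 10, so its Grundy value is 10.
Build the Grundy sequence for pile C with g(k) = mex{g(k−s) : s ∈ {5, 6}, s ≤ k}:
k:     0  1  2  3  4  5  6  7  8  9 10 11 12 13
g(k):  0  0  0  0  0  1  1  1  1  1  2  0  0  0
So g(13) = 0.
The value of a disjunctive sum is the nim-sum of the parts.
Combined value = 2 XOR 10 XOR 0 = 8.

8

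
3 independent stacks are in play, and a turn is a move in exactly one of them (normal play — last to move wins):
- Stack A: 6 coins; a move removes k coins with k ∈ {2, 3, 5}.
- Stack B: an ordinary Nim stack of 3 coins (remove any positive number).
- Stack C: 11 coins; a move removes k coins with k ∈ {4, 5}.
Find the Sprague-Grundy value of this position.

For stack A, compute g(0), g(1), … with moves {2, 3, 5}:
g(0) = mex{} = 0
g(1) = mex{} = 0
g(2) = mex{0} = 1
g(3) = mex{0} = 1
g(4) = mex{0,1} = 2
g(5) = mex{0,1} = 2
g(6) = mex{0,1,2} = 3
So g(6) = 3.
Stack B is a plain Nim stack of size 3, so its Grundy value is 3.
Build the Grundy sequence for stack C with g(k) = mex{g(k−s) : s ∈ {4, 5}, s ≤ k}:
g(0) = mex{} = 0
g(1) = mex{} = 0
g(2) = mex{} = 0
g(3) = mex{} = 0
g(4) = mex{0} = 1
g(5) = mex{0} = 1
g(6) = mex{0} = 1
g(7) = mex{0} = 1
g(8) = mex{0,1} = 2
g(9) = mex{1} = 0
g(10) = mex{1} = 0
g(11) = mex{1} = 0
So g(11) = 0.
The value of a disjunctive sum is the nim-sum of the parts.
Combined value = 3 ⊕ 3 ⊕ 0 = 0.

0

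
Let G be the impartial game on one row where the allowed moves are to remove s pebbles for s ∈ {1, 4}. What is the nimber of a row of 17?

Compute g(0), g(1), … for moves {1, 4}:
k:     0  1  2  3  4  5  6  7  8  9 10 11 12 13 14 15 16 17
g(k):  0  1  0  1  2  0  1  0  1  2  0  1  0  1  2  0  1  0
So g(17) = 0.

0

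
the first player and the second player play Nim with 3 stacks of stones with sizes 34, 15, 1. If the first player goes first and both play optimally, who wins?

Write each in binary and XOR column by column:
  100010  (34)
  001111  (15)
  000001  (1)
  ------
  101100  (44)
The nim-sum is 44 ≠ 0, so this is an N-position: the player to move can win; the first player has a winning move.

the first player wins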